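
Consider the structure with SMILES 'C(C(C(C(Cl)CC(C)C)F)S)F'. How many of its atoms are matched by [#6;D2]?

2

Check the 12 heavy atoms by environment: 2× C (D1) → no; 4× C (D3) → no; 2× C (D2) → match; 2× F (D1) → no; 1× Cl (D1) → no; 1× S (D1) → no.
That gives 2 matching atoms.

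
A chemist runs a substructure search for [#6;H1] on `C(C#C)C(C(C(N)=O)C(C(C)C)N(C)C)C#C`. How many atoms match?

6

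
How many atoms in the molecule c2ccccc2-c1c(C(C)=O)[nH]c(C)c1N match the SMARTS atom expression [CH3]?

2

The query [CH3] means: aliphatic carbon with exactly three hydrogens.
Check the 16 heavy atoms by environment: 1× n (aromatic, H1) → no; 5× c (aromatic, H0) → no; 5× c (aromatic, H1) → no; 2× C (H3) → match; 1× N (H2) → no; 1× C (H0) → no; 1× O (H0) → no.
That gives 2 matching atoms.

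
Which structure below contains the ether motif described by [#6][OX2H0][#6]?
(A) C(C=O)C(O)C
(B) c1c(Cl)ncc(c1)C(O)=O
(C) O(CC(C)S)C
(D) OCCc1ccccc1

C

[#6][OX2H0][#6] describes an aliphatic oxygen bridging two carbons with no H on the oxygen (an ether).
(A) has a hydroxyl group (-OH) but the oxygen has H1, not H0 bridging two carbons.
(B) has a carboxylic acid group (-C(=O)OH) but the -OH oxygen has H1; the =O is OX1, not OX2.
(C) contains a methoxy ether (-OCH3), which satisfies every atom and bond constraint.
(D) has a hydroxyl group (-OH) but the oxygen has H1, not H0 bridging two carbons.
So the answer is (C).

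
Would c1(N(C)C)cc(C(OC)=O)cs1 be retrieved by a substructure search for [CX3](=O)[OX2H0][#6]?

Yes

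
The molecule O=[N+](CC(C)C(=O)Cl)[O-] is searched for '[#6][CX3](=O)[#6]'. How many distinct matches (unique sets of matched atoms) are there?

0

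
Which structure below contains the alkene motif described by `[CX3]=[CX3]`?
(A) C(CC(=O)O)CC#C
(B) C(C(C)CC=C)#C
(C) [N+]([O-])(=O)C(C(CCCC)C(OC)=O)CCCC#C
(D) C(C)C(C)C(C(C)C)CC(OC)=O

B

[CX3]=[CX3] describes a non-aromatic C=C double bond between two sp2 carbons (an alkene).
(A) has an ethynyl group (-C#CH) but the C-C bond is a triple bond, not a double bond.
(B) contains a vinyl group (-CH=CH2), which satisfies every atom and bond constraint.
(C) has an ethyl group (-CH2CH3) but its C-C bond is a single bond between CX4 carbons, not CX3=CX3.
(D) has an ethyl group (-CH2CH3) but its C-C bond is a single bond between CX4 carbons, not CX3=CX3.
So the answer is (B).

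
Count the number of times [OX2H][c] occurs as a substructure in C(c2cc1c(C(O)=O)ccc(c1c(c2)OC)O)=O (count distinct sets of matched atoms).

[OX2H][c] is the SMARTS for a phenol: a hydroxyl oxygen attached to an aromatic carbon.
Exactly one fragment in the molecule meets all constraints, giving 1 match.

1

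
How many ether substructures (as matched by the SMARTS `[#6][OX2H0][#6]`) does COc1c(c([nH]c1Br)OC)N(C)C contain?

2

[#6][OX2H0][#6] is the SMARTS for an ether: an aliphatic oxygen bridging two carbons with no H on the oxygen.
The molecule carries 2 separate instances of a methoxy ether (-OCH3) meeting every constraint; each maps to a distinct set of atoms, giving 2 matches.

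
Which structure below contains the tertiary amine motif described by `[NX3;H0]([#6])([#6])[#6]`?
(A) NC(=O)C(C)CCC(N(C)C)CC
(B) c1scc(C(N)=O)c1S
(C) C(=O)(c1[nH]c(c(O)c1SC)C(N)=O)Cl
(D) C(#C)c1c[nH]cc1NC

[NX3;H0]([#6])([#6])[#6] describes a trivalent nitrogen with no H, bonded to three carbons (a tertiary amine).
(A) contains a dimethylamino group (-N(CH3)2), which satisfies every atom and bond constraint.
(B) has a primary amide (-C(=O)NH2) but the amide nitrogen has H2 and only one carbon neighbour.
(C) has a primary amide (-C(=O)NH2) but the amide nitrogen has H2 and only one carbon neighbour.
(D) has an N-methylamino group (-NHCH3) but the nitrogen still has one H (H1), not H0.
So the answer is (A).

A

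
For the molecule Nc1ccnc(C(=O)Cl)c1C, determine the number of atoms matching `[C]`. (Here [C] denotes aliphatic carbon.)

2

Check the 11 heavy atoms by environment: 1× n (aromatic) → no; 5× c (aromatic) → no; 1× N → no; 2× C → match; 1× O → no; 1× Cl → no.
That gives 2 matching atoms.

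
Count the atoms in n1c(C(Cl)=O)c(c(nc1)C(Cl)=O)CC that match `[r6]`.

6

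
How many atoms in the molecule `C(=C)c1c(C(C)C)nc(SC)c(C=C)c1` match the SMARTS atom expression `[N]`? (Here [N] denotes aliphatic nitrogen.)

0

The query [N] means: uppercase N matches aliphatic (non-aromatic) nitrogen only.
Check the 15 heavy atoms by environment: 1× n (aromatic) → no; 5× c (aromatic) → no; 8× C → no; 1× S → no.
No environment satisfies the query, so 0 matching atoms.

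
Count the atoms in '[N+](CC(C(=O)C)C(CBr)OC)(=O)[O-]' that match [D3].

The query [D3] means: atom with exactly three heavy-atom neighbours.
Check the 13 heavy atoms by environment: 2× C (D2) → no; 3× C (D3) → match; 1× O (D2) → no; 2× C (D1) → no; 1× Br (D1) → no; 2× O (D1) → no; 1× N (charge +1, D3) → match; 1× O (charge -1, D1) → no.
Summing the matching environments: 3 + 1 = 4 matching atoms.

4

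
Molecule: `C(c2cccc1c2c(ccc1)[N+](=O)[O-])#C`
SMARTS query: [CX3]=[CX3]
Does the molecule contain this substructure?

The pattern [CX3]=[CX3] describes a non-aromatic C=C double bond between two sp2 carbons — an alkene.
The closest candidate here is an ethynyl group (-C#CH), but the C-C bond is a triple bond, not a double bond. No other fragment satisfies the full query, so there is no match.

No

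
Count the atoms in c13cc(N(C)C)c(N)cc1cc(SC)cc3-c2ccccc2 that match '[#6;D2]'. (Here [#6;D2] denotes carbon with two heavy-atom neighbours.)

9

The query [#6;D2] means: any carbon bonded to exactly two heavy atoms.
Check the 22 heavy atoms by environment: 7× c (aromatic, D3) → no; 9× c (aromatic, D2) → match; 1× S (D2) → no; 3× C (D1) → no; 1× N (D3) → no; 1× N (D1) → no.
That gives 9 matching atoms.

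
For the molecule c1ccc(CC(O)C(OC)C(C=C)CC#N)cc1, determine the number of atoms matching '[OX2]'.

2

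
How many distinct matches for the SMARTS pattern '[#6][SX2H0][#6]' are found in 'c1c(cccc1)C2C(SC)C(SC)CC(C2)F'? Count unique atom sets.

2

[#6][SX2H0][#6] is the SMARTS for a thioether: an aliphatic sulfur bridging two carbons with no H on the sulfur.
The molecule carries 2 separate instances of a methylthio ether (-SCH3) meeting every constraint; each maps to a distinct set of atoms, giving 2 matches.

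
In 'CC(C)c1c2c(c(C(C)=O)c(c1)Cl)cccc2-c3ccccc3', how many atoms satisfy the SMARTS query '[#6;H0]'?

8

The query [#6;H0] means: any carbon with no attached hydrogen.
Check the 23 heavy atoms by environment: 7× c (aromatic, H0) → match; 9× c (aromatic, H1) → no; 1× Cl (H0) → no; 1× C (H1) → no; 3× C (H3) → no; 1× C (H0) → match; 1× O (H0) → no.
Summing the matching environments: 7 + 1 = 8 matching atoms.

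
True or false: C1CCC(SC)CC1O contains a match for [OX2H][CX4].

True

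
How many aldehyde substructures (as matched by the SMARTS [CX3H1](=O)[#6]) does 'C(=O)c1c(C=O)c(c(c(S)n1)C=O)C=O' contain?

4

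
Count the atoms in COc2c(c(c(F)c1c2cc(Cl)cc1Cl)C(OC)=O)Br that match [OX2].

2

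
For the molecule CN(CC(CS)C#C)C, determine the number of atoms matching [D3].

The query [D3] means: atom with exactly three heavy-atom neighbours.
Check the 9 heavy atoms by environment: 3× C (D2) → no; 1× C (D3) → match; 1× S (D1) → no; 1× N (D3) → match; 3× C (D1) → no.
Summing the matching environments: 1 + 1 = 2 matching atoms.

2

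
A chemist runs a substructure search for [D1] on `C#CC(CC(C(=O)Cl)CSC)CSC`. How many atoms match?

5

The query [D1] means: atom with exactly one heavy-atom neighbour (degree 1).
Check the 14 heavy atoms by environment: 4× C (D2) → no; 3× C (D3) → no; 3× C (D1) → match; 2× S (D2) → no; 1× O (D1) → match; 1× Cl (D1) → match.
Summing the matching environments: 3 + 1 + 1 = 5 matching atoms.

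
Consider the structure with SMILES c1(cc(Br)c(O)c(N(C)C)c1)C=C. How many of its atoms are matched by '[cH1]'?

2

The query [cH1] means: aromatic carbon bearing exactly one hydrogen.
Check the 13 heavy atoms by environment: 4× c (aromatic, H0) → no; 2× c (aromatic, H1) → match; 1× N (H0) → no; 2× C (H3) → no; 1× C (H1) → no; 1× C (H2) → no; 1× O (H1) → no; 1× Br (H0) → no.
That gives 2 matching atoms.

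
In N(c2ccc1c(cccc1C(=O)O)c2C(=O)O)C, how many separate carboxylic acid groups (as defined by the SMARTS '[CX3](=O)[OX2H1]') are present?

2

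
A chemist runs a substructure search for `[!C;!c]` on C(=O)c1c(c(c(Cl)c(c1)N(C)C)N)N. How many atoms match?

5

Check the 14 heavy atoms by environment: 6× c (aromatic) → no; 1× Cl → match; 3× N → match; 3× C → no; 1× O → match.
Summing the matching environments: 1 + 3 + 1 = 5 matching atoms.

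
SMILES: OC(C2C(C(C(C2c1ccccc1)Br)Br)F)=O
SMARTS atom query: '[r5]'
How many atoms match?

The query [r5] means: r5 matches atoms in a five-membered ring.
Check the 17 heavy atoms by environment: 5× C (in 5-ring) → match; 6× c (aromatic, in 6-ring) → no; 1× C (acyclic) → no; 2× O (acyclic) → no; 2× Br (acyclic) → no; 1× F (acyclic) → no.
That gives 5 matching atoms.

5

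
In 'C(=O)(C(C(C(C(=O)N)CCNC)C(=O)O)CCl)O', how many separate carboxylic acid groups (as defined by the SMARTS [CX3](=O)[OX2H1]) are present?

2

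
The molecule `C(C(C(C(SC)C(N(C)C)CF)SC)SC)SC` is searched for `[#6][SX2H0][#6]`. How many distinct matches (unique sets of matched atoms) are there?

4

[#6][SX2H0][#6] is the SMARTS for a thioether: an aliphatic sulfur bridging two carbons with no H on the sulfur.
The molecule carries 4 separate instances of a methylthio ether (-SCH3) meeting every constraint; each maps to a distinct set of atoms, giving 4 matches.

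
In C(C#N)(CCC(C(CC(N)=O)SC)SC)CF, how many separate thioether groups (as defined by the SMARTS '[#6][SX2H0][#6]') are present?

2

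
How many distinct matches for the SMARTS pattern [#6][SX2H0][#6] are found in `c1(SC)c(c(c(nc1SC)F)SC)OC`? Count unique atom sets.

3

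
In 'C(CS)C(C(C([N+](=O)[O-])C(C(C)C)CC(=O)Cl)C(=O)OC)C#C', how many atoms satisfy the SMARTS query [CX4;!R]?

The query [CX4;!R] means: aliphatic carbon with four total connections, not in a ring.
Check the 23 heavy atoms by environment: 11× C (X4, acyclic) → match; 1× N (charge +1, X3, acyclic) → no; 1× O (charge -1, X1, acyclic) → no; 3× O (X1, acyclic) → no; 2× C (X3, acyclic) → no; 1× Cl (X1, acyclic) → no; 1× O (X2, acyclic) → no; 2× C (X2, acyclic) → no; 1× S (X2, acyclic) → no.
That gives 11 matching atoms.

11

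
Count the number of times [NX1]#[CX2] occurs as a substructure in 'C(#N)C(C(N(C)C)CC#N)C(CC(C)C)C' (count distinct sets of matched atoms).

2

[NX1]#[CX2] is the SMARTS for a nitrile: a nitrogen triple-bonded to a two-connected carbon.
The molecule carries 2 separate instances of a nitrile (-C#N) meeting every constraint; each maps to a distinct set of atoms, giving 2 matches.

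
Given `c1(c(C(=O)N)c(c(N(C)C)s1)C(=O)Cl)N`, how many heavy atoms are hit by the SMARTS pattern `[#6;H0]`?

6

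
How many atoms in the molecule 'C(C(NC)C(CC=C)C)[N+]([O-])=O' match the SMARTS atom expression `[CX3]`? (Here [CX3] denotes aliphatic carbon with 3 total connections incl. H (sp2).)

2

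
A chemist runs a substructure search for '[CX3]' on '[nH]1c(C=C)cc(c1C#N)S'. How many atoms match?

2

Check the 10 heavy atoms by environment: 1× n (aromatic, X3) → no; 4× c (aromatic, X3) → no; 1× C (X2) → no; 1× N (X1) → no; 1× S (X2) → no; 2× C (X3) → match.
That gives 2 matching atoms.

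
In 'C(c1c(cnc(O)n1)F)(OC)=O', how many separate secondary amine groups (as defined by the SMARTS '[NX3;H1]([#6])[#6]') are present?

0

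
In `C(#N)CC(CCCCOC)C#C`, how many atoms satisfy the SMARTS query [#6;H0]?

2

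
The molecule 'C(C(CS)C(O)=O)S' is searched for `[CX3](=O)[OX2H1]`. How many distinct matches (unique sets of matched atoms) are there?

[CX3](=O)[OX2H1] is the SMARTS for a carboxylic acid: an sp2 carbon double-bonded to O and single-bonded to an -OH oxygen.
Exactly one fragment in the molecule meets all constraints, giving 1 match.

1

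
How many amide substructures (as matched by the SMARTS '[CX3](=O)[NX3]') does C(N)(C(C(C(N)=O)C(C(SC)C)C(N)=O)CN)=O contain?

[CX3](=O)[NX3] is the SMARTS for an amide: a carbonyl carbon bonded to a trivalent nitrogen.
The molecule carries 3 separate instances of a primary amide (-C(=O)NH2) meeting every constraint; each maps to a distinct set of atoms, giving 3 matches.

3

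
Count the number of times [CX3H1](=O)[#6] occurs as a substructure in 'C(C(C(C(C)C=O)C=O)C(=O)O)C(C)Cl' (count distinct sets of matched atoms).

[CX3H1](=O)[#6] is the SMARTS for an aldehyde: an sp2 carbon with one H, double-bonded to O and single-bonded to carbon.
The molecule carries 2 separate instances of an aldehyde (-CHO) meeting every constraint; each maps to a distinct set of atoms, giving 2 matches.

2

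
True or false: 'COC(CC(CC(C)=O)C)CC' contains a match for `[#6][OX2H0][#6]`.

True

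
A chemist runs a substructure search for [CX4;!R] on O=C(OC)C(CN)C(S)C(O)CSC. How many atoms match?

Check the 14 heavy atoms by environment: 7× C (X4, acyclic) → match; 2× S (X2, acyclic) → no; 1× C (X3, acyclic) → no; 1× O (X1, acyclic) → no; 2× O (X2, acyclic) → no; 1× N (X3, acyclic) → no.
That gives 7 matching atoms.

7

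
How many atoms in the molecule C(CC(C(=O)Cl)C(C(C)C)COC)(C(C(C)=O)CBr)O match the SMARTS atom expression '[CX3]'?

2

The query [CX3] means: C with X3: aliphatic carbon with exactly 3 total connections.
Check the 20 heavy atoms by environment: 12× C (X4) → no; 2× C (X3) → match; 2× O (X1) → no; 1× Cl (X1) → no; 2× O (X2) → no; 1× Br (X1) → no.
That gives 2 matching atoms.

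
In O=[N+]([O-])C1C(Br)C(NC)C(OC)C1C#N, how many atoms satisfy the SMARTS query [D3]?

6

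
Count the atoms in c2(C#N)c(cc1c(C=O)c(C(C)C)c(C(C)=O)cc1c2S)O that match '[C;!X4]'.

3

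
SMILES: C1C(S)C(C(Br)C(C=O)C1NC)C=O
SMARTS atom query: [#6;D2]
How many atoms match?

The query [#6;D2] means: any carbon bonded to exactly two heavy atoms.
Check the 14 heavy atoms by environment: 5× C (D3) → no; 3× C (D2) → match; 1× N (D2) → no; 1× C (D1) → no; 1× S (D1) → no; 2× O (D1) → no; 1× Br (D1) → no.
That gives 3 matching atoms.

3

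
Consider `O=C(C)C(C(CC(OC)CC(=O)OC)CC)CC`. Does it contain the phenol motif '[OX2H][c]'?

No

The pattern [OX2H][c] describes a hydroxyl oxygen attached to an aromatic carbon — a phenol.
The closest candidate here is a methoxy ether (-OCH3), but the oxygen has H0, not H1. No other fragment satisfies the full query, so there is no match.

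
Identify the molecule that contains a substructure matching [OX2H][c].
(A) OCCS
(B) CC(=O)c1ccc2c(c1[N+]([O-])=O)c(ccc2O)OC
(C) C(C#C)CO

[OX2H][c] describes a hydroxyl oxygen attached to an aromatic carbon (a phenol).
(A) has a hydroxyl group (-OH) but the -OH is on an aliphatic carbon, not an aromatic c.
(B) contains a hydroxyl group (-OH), which satisfies every atom and bond constraint.
(C) has a hydroxyl group (-OH) but the -OH is on an aliphatic carbon, not an aromatic c.
So the answer is (B).

B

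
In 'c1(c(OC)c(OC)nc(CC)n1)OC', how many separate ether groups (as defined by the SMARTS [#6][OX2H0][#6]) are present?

3

[#6][OX2H0][#6] is the SMARTS for an ether: an aliphatic oxygen bridging two carbons with no H on the oxygen.
The molecule carries 3 separate instances of a methoxy ether (-OCH3) meeting every constraint; each maps to a distinct set of atoms, giving 3 matches.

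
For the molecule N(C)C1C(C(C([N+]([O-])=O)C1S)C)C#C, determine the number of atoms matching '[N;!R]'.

The query [N;!R] means: aliphatic nitrogen not in a ring.
Check the 14 heavy atoms by environment: 5× C (in 5-ring) → no; 4× C (acyclic) → no; 1× S (acyclic) → no; 1× N (charge +1, acyclic) → match; 1× O (charge -1, acyclic) → no; 1× O (acyclic) → no; 1× N (acyclic) → match.
Summing the matching environments: 1 + 1 = 2 matching atoms.

2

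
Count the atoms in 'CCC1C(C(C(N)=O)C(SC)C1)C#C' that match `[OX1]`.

The query [OX1] means: aliphatic oxygen with one total connection — typically a carbonyl =O or an oxide.
Check the 14 heavy atoms by environment: 8× C (X4) → no; 1× C (X3) → no; 1× O (X1) → match; 1× N (X3) → no; 2× C (X2) → no; 1× S (X2) → no.
That gives 1 matching atom.

1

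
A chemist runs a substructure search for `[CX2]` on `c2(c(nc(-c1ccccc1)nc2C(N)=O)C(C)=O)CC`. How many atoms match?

Check the 20 heavy atoms by environment: 2× n (aromatic, X2) → no; 10× c (aromatic, X3) → no; 3× C (X4) → no; 2× C (X3) → no; 2× O (X1) → no; 1× N (X3) → no.
No environment satisfies the query, so 0 matching atoms.

0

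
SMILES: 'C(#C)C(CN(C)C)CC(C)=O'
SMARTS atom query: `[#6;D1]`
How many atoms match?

4

Check the 11 heavy atoms by environment: 3× C (D2) → no; 2× C (D3) → no; 4× C (D1) → match; 1× N (D3) → no; 1× O (D1) → no.
That gives 4 matching atoms.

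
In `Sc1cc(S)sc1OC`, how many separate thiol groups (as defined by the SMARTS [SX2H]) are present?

2

[SX2H] is the SMARTS for a thiol: an aliphatic sulfur with two connections, one being H.
The molecule carries 2 separate instances of a thiol (-SH) meeting every constraint; each maps to a distinct set of atoms, giving 2 matches.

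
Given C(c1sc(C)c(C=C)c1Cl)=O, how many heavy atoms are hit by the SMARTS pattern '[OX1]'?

1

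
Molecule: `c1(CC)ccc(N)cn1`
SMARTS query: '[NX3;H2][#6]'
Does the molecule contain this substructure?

Yes

The pattern [NX3;H2][#6] describes a trivalent nitrogen with two H attached to carbon — a primary amine.
The molecule carries a primary amino group (-NH2), whose atoms satisfy every constraint of the query, so the pattern matches.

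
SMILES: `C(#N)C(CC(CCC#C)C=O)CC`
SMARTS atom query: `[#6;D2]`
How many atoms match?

7

The query [#6;D2] means: any carbon bonded to exactly two heavy atoms.
Check the 13 heavy atoms by environment: 2× C (D1) → no; 7× C (D2) → match; 2× C (D3) → no; 1× O (D1) → no; 1× N (D1) → no.
That gives 7 matching atoms.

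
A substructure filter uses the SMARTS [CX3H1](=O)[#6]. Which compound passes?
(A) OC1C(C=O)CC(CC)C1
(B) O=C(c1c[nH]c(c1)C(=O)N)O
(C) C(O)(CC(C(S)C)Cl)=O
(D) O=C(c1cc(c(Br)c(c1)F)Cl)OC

A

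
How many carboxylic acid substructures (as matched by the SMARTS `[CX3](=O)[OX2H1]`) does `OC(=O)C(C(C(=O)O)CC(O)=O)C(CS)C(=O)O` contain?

[CX3](=O)[OX2H1] is the SMARTS for a carboxylic acid: an sp2 carbon double-bonded to O and single-bonded to an -OH oxygen.
The molecule carries 4 separate instances of a carboxylic acid group (-C(=O)OH) meeting every constraint; each maps to a distinct set of atoms, giving 4 matches.

4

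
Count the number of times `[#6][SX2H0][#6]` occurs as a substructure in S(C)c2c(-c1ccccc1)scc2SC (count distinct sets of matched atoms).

2

[#6][SX2H0][#6] is the SMARTS for a thioether: an aliphatic sulfur bridging two carbons with no H on the sulfur.
The molecule carries 2 separate instances of a methylthio ether (-SCH3) meeting every constraint; each maps to a distinct set of atoms, giving 2 matches.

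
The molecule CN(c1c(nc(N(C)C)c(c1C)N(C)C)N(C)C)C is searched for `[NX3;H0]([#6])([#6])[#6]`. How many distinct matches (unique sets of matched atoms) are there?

[NX3;H0]([#6])([#6])[#6] is the SMARTS for a tertiary amine: a trivalent nitrogen with no H, bonded to three carbons.
The molecule carries 4 separate instances of a dimethylamino group (-N(CH3)2) meeting every constraint; each maps to a distinct set of atoms, giving 4 matches.

4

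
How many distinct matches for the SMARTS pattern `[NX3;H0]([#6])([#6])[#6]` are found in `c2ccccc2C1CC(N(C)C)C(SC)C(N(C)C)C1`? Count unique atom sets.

2

[NX3;H0]([#6])([#6])[#6] is the SMARTS for a tertiary amine: a trivalent nitrogen with no H, bonded to three carbons.
The molecule carries 2 separate instances of a dimethylamino group (-N(CH3)2) meeting every constraint; each maps to a distinct set of atoms, giving 2 matches.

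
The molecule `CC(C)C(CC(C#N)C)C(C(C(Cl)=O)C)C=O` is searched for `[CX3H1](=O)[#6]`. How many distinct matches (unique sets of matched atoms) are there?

1

[CX3H1](=O)[#6] is the SMARTS for an aldehyde: an sp2 carbon with one H, double-bonded to O and single-bonded to carbon.
Exactly one fragment in the molecule meets all constraints, giving 1 match.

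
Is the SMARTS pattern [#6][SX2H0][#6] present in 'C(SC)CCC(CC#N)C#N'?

The pattern [#6][SX2H0][#6] describes an aliphatic sulfur bridging two carbons with no H on the sulfur — a thioether.
The molecule carries a methylthio ether (-SCH3), whose atoms satisfy every constraint of the query, so the pattern matches.

Yes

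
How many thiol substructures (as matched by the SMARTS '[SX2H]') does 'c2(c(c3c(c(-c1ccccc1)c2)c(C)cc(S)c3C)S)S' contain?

[SX2H] is the SMARTS for a thiol: an aliphatic sulfur with two connections, one being H.
The molecule carries 3 separate instances of a thiol (-SH) meeting every constraint; each maps to a distinct set of atoms, giving 3 matches.

3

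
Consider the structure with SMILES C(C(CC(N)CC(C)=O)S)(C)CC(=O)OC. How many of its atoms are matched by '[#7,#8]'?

4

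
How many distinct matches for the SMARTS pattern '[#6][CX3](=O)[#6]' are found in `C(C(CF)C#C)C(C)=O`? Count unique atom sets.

1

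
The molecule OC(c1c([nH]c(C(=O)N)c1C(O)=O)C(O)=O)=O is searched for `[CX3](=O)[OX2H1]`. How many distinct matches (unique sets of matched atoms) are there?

3

[CX3](=O)[OX2H1] is the SMARTS for a carboxylic acid: an sp2 carbon double-bonded to O and single-bonded to an -OH oxygen.
The molecule carries 3 separate instances of a carboxylic acid group (-C(=O)OH) meeting every constraint; each maps to a distinct set of atoms, giving 3 matches.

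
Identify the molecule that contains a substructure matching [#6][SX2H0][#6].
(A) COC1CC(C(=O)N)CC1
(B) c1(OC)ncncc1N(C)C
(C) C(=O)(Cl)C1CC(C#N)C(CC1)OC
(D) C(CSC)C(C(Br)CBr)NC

[#6][SX2H0][#6] describes an aliphatic sulfur bridging two carbons with no H on the sulfur (a thioether).
(A) has a methoxy ether (-OCH3) but the bridging atom is O, not S.
(B) has a methoxy ether (-OCH3) but the bridging atom is O, not S.
(C) has a methoxy ether (-OCH3) but the bridging atom is O, not S.
(D) contains a methylthio ether (-SCH3), which satisfies every atom and bond constraint.
So the answer is (D).

D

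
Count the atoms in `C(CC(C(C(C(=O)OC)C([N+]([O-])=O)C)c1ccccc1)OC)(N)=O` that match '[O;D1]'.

The query [O;D1] means: aliphatic oxygen bonded to exactly one heavy atom.
Check the 24 heavy atoms by environment: 3× C (D1) → no; 6× C (D3) → no; 1× C (D2) → no; 2× O (D2) → no; 3× O (D1) → match; 1× N (D1) → no; 1× N (charge +1, D3) → no; 1× O (charge -1, D1) → match; 1× c (aromatic, D3) → no; 5× c (aromatic, D2) → no.
Summing the matching environments: 3 + 1 = 4 matching atoms.

4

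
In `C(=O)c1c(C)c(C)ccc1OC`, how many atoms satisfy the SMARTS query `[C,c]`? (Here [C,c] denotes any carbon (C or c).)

10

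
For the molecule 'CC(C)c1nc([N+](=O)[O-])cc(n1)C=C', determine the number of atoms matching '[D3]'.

The query [D3] means: atom with exactly three heavy-atom neighbours.
Check the 14 heavy atoms by environment: 2× n (aromatic, D2) → no; 3× c (aromatic, D3) → match; 1× c (aromatic, D2) → no; 1× C (D2) → no; 3× C (D1) → no; 1× N (charge +1, D3) → match; 1× O (charge -1, D1) → no; 1× O (D1) → no; 1× C (D3) → match.
Summing the matching environments: 3 + 1 + 1 = 5 matching atoms.

5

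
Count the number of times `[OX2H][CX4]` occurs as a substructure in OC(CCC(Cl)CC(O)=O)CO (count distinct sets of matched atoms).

[OX2H][CX4] is the SMARTS for an aliphatic alcohol: a hydroxyl oxygen bound to an sp3 (X4) carbon.
The molecule carries 2 separate instances of a hydroxyl group (-OH) meeting every constraint; each maps to a distinct set of atoms, giving 2 matches.

2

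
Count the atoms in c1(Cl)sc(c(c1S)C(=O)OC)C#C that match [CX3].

The query [CX3] means: C with X3: aliphatic carbon with exactly 3 total connections.
Check the 13 heavy atoms by environment: 1× s (aromatic, X2) → no; 4× c (aromatic, X3) → no; 1× S (X2) → no; 2× C (X2) → no; 1× C (X3) → match; 1× O (X1) → no; 1× O (X2) → no; 1× C (X4) → no; 1× Cl (X1) → no.
That gives 1 matching atom.

1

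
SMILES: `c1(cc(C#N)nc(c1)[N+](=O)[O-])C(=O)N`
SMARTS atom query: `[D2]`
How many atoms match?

4

Check the 14 heavy atoms by environment: 1× n (aromatic, D2) → match; 3× c (aromatic, D3) → no; 2× c (aromatic, D2) → match; 1× C (D3) → no; 2× O (D1) → no; 2× N (D1) → no; 1× C (D2) → match; 1× N (charge +1, D3) → no; 1× O (charge -1, D1) → no.
Summing the matching environments: 1 + 2 + 1 = 4 matching atoms.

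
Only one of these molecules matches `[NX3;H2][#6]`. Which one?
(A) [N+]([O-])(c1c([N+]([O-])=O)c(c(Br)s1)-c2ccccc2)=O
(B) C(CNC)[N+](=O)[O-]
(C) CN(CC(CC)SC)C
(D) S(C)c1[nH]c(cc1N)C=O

[NX3;H2][#6] describes a trivalent nitrogen with two H attached to carbon (a primary amine).
(A) has a nitro group (-[N+](=O)[O-]) but the nitrogen is [N+] with no H, not NX3H2.
(B) has a nitro group (-[N+](=O)[O-]) but the nitrogen is [N+] with no H, not NX3H2.
(C) has a dimethylamino group (-N(CH3)2) but the nitrogen has H0, not H2.
(D) contains a primary amino group (-NH2), which satisfies every atom and bond constraint.
So the answer is (D).

D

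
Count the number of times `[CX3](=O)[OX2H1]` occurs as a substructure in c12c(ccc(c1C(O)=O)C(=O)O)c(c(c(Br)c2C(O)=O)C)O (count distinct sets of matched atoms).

[CX3](=O)[OX2H1] is the SMARTS for a carboxylic acid: an sp2 carbon double-bonded to O and single-bonded to an -OH oxygen.
The molecule carries 3 separate instances of a carboxylic acid group (-C(=O)OH) meeting every constraint; each maps to a distinct set of atoms, giving 3 matches.

3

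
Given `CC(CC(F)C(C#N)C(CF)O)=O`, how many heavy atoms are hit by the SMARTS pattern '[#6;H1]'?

Check the 13 heavy atoms by environment: 2× C (H2) → no; 3× C (H1) → match; 1× O (H1) → no; 2× C (H0) → no; 1× N (H0) → no; 1× O (H0) → no; 1× C (H3) → no; 2× F (H0) → no.
That gives 3 matching atoms.

3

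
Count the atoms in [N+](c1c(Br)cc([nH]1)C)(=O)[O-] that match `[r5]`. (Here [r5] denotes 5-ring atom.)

5

The query [r5] means: r5 matches atoms in a five-membered ring.
Check the 10 heavy atoms by environment: 1× n (aromatic, in 5-ring) → match; 4× c (aromatic, in 5-ring) → match; 1× C (acyclic) → no; 1× Br (acyclic) → no; 1× N (charge +1, acyclic) → no; 1× O (charge -1, acyclic) → no; 1× O (acyclic) → no.
Summing the matching environments: 1 + 4 = 5 matching atoms.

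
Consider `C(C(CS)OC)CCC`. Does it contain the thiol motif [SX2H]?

The pattern [SX2H] describes an aliphatic sulfur with two connections, one being H — a thiol.
The molecule carries a thiol (-SH), whose atoms satisfy every constraint of the query, so the pattern matches.

Yes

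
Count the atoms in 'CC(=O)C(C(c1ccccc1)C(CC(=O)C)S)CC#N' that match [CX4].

7

The query [CX4] means: C with X4: aliphatic carbon with exactly 4 total connections (bonds + H).
Check the 20 heavy atoms by environment: 7× C (X4) → match; 2× C (X3) → no; 2× O (X1) → no; 6× c (aromatic, X3) → no; 1× C (X2) → no; 1× N (X1) → no; 1× S (X2) → no.
That gives 7 matching atoms.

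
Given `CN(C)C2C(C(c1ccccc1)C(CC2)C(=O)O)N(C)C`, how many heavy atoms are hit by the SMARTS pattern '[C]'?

The query [C] means: uppercase C matches aliphatic (non-aromatic) carbon only.
Check the 21 heavy atoms by environment: 11× C → match; 6× c (aromatic) → no; 2× N → no; 2× O → no.
That gives 11 matching atoms.

11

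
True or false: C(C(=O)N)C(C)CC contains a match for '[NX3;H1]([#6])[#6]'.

False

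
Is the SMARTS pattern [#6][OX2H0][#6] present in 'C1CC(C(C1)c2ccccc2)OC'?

Yes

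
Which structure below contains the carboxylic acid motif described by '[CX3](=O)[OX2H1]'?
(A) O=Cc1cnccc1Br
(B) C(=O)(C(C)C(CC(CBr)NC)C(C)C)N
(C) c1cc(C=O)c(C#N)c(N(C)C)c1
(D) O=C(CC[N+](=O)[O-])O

D

[CX3](=O)[OX2H1] describes an sp2 carbon double-bonded to O and single-bonded to an -OH oxygen (a carboxylic acid).
(A) has an aldehyde (-CHO) but there is no singly-bonded oxygen on the carbonyl carbon.
(B) has a primary amide (-C(=O)NH2) but the carbonyl is bonded to N, not to an -OH oxygen.
(C) has an aldehyde (-CHO) but there is no singly-bonded oxygen on the carbonyl carbon.
(D) contains a carboxylic acid group (-C(=O)OH), which satisfies every atom and bond constraint.
So the answer is (D).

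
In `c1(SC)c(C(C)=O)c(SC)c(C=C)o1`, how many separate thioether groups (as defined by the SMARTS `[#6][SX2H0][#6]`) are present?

2

[#6][SX2H0][#6] is the SMARTS for a thioether: an aliphatic sulfur bridging two carbons with no H on the sulfur.
The molecule carries 2 separate instances of a methylthio ether (-SCH3) meeting every constraint; each maps to a distinct set of atoms, giving 2 matches.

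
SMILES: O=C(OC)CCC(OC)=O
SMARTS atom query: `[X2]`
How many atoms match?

2

Check the 10 heavy atoms by environment: 4× C (X4) → no; 2× C (X3) → no; 2× O (X1) → no; 2× O (X2) → match.
That gives 2 matching atoms.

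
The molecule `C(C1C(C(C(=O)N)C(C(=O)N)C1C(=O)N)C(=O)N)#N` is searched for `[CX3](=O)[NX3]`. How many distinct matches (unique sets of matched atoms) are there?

4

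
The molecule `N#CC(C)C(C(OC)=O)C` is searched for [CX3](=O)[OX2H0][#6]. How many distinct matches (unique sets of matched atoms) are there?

[CX3](=O)[OX2H0][#6] is the SMARTS for an ester: a carbonyl carbon bonded to an oxygen that is itself bonded to carbon (no H on that O).
Exactly one fragment in the molecule meets all constraints, giving 1 match.

1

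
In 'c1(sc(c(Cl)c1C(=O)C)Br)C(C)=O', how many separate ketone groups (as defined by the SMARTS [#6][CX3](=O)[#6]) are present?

2

[#6][CX3](=O)[#6] is the SMARTS for a ketone: a carbonyl carbon (no H) flanked by two carbons.
The molecule carries 2 separate instances of an acetyl/ketone group (-C(=O)CH3) meeting every constraint; each maps to a distinct set of atoms, giving 2 matches.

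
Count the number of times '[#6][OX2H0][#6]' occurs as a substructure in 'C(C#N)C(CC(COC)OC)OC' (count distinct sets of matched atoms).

3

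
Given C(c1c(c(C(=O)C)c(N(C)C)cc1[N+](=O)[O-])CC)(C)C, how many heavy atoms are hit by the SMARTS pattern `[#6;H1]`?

2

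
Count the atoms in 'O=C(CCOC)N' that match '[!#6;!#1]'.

The query [!#6;!#1] means: not carbon and not hydrogen — any heteroatom.
Check the 7 heavy atoms by environment: 4× C → no; 2× O → match; 1× N → match.
Summing the matching environments: 2 + 1 = 3 matching atoms.

3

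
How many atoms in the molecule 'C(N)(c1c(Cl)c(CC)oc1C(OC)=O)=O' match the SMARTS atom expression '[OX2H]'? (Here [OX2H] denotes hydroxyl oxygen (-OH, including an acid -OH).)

The query [OX2H] means: aliphatic oxygen with two connections, one of which is H — an -OH oxygen.
Check the 15 heavy atoms by environment: 1× o (aromatic, H0, X2) → no; 4× c (aromatic, H0, X3) → no; 1× C (H2, X4) → no; 2× C (H3, X4) → no; 1× Cl (H0, X1) → no; 2× C (H0, X3) → no; 2× O (H0, X1) → no; 1× O (H0, X2) → no; 1× N (H2, X3) → no.
No environment satisfies the query, so 0 matching atoms.

0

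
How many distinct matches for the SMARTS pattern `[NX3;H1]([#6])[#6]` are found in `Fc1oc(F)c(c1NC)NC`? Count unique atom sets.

2

[NX3;H1]([#6])[#6] is the SMARTS for a secondary amine: a trivalent nitrogen with one H, bonded to two carbons.
The molecule carries 2 separate instances of an N-methylamino group (-NHCH3) meeting every constraint; each maps to a distinct set of atoms, giving 2 matches.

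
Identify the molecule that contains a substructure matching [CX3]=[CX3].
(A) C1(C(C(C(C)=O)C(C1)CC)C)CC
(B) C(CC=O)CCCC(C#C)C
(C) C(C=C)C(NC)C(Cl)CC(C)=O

C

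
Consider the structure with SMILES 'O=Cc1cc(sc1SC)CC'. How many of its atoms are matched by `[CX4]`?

The query [CX4] means: C with X4: aliphatic carbon with exactly 4 total connections (bonds + H).
Check the 11 heavy atoms by environment: 1× s (aromatic, X2) → no; 4× c (aromatic, X3) → no; 1× S (X2) → no; 3× C (X4) → match; 1× C (X3) → no; 1× O (X1) → no.
That gives 3 matching atoms.

3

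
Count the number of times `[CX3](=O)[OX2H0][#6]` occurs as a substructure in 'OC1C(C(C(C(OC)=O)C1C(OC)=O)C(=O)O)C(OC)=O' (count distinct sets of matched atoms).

3

[CX3](=O)[OX2H0][#6] is the SMARTS for an ester: a carbonyl carbon bonded to an oxygen that is itself bonded to carbon (no H on that O).
The molecule carries 3 separate instances of a methyl-ester group (-C(=O)OCH3) meeting every constraint; each maps to a distinct set of atoms, giving 3 matches.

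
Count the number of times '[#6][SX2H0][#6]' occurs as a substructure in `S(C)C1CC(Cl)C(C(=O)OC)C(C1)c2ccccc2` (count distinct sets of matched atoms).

[#6][SX2H0][#6] is the SMARTS for a thioether: an aliphatic sulfur bridging two carbons with no H on the sulfur.
Exactly one fragment in the molecule meets all constraints, giving 1 match.

1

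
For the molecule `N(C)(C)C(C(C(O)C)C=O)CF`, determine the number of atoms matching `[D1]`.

6

The query [D1] means: atom with exactly one heavy-atom neighbour (degree 1).
Check the 12 heavy atoms by environment: 3× C (D1) → match; 3× C (D3) → no; 2× C (D2) → no; 2× O (D1) → match; 1× F (D1) → match; 1× N (D3) → no.
Summing the matching environments: 3 + 2 + 1 = 6 matching atoms.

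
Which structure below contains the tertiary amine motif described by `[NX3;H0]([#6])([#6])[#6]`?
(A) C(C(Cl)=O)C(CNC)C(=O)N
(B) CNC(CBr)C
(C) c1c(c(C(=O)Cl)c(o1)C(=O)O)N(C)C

C

[NX3;H0]([#6])([#6])[#6] describes a trivalent nitrogen with no H, bonded to three carbons (a tertiary amine).
(A) has an N-methylamino group (-NHCH3) but the nitrogen still has one H (H1), not H0.
(B) has an N-methylamino group (-NHCH3) but the nitrogen still has one H (H1), not H0.
(C) contains a dimethylamino group (-N(CH3)2), which satisfies every atom and bond constraint.
So the answer is (C).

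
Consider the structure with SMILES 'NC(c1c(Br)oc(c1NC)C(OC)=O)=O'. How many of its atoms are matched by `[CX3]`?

The query [CX3] means: C with X3: aliphatic carbon with exactly 3 total connections.
Check the 15 heavy atoms by environment: 1× o (aromatic, X2) → no; 4× c (aromatic, X3) → no; 1× Br (X1) → no; 2× C (X3) → match; 2× O (X1) → no; 1× O (X2) → no; 2× C (X4) → no; 2× N (X3) → no.
That gives 2 matching atoms.

2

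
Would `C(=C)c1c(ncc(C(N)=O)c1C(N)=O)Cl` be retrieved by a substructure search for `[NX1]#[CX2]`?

The pattern [NX1]#[CX2] describes a nitrogen triple-bonded to a two-connected carbon — a nitrile.
The closest candidate here is a primary amide (-C(=O)NH2), but the nitrogen is NX3, not NX1. No other fragment satisfies the full query, so there is no match.

No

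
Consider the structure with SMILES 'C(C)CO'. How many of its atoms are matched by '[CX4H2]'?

2

The query [CX4H2] means: sp3 carbon (X4) with exactly two hydrogens.
Check the 4 heavy atoms by environment: 2× C (H2, X4) → match; 1× C (H3, X4) → no; 1× O (H1, X2) → no.
That gives 2 matching atoms.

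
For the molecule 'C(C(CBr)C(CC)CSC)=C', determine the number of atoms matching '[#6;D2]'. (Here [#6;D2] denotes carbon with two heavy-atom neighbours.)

4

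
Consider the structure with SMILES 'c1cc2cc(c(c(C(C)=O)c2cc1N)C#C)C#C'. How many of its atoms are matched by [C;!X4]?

5

Check the 18 heavy atoms by environment: 10× c (aromatic, X3) → no; 4× C (X2) → match; 1× C (X3) → match; 1× O (X1) → no; 1× C (X4) → no; 1× N (X3) → no.
Summing the matching environments: 4 + 1 = 5 matching atoms.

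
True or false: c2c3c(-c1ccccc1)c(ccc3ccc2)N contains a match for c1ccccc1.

The pattern c1ccccc1 describes six aromatic carbons in a ring — a benzene ring.
The molecule carries a phenyl ring, whose atoms satisfy every constraint of the query, so the pattern matches.

True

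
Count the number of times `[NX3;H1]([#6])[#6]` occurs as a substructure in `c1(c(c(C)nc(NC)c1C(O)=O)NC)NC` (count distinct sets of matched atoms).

3

[NX3;H1]([#6])[#6] is the SMARTS for a secondary amine: a trivalent nitrogen with one H, bonded to two carbons.
The molecule carries 3 separate instances of an N-methylamino group (-NHCH3) meeting every constraint; each maps to a distinct set of atoms, giving 3 matches.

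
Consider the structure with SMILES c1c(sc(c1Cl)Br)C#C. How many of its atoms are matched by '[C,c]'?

The query [C,c] means: comma = OR; matches aliphatic or aromatic carbon — same as #6.
Check the 9 heavy atoms by environment: 1× s (aromatic) → no; 4× c (aromatic) → match; 1× Br → no; 2× C → match; 1× Cl → no.
Summing the matching environments: 4 + 2 = 6 matching atoms.

6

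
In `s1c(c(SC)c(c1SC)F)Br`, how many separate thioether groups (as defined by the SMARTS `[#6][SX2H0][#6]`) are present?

[#6][SX2H0][#6] is the SMARTS for a thioether: an aliphatic sulfur bridging two carbons with no H on the sulfur.
The molecule carries 2 separate instances of a methylthio ether (-SCH3) meeting every constraint; each maps to a distinct set of atoms, giving 2 matches.

2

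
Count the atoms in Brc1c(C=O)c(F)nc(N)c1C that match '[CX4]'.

Check the 12 heavy atoms by environment: 1× n (aromatic, X2) → no; 5× c (aromatic, X3) → no; 1× F (X1) → no; 1× N (X3) → no; 1× C (X3) → no; 1× O (X1) → no; 1× Br (X1) → no; 1× C (X4) → match.
That gives 1 matching atom.

1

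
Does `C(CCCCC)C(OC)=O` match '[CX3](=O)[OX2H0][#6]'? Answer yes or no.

Yes

The pattern [CX3](=O)[OX2H0][#6] describes a carbonyl carbon bonded to an oxygen that is itself bonded to carbon (no H on that O) — an ester.
The molecule carries a methyl-ester group (-C(=O)OCH3), whose atoms satisfy every constraint of the query, so the pattern matches.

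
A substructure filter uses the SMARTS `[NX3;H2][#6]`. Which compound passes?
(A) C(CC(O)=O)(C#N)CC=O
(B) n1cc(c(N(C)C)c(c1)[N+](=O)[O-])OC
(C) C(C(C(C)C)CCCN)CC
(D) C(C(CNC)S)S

[NX3;H2][#6] describes a trivalent nitrogen with two H attached to carbon (a primary amine).
(A) has a nitrile (-C#N) but the nitrogen is NX1 (triple-bonded), not NX3 with two H.
(B) has a dimethylamino group (-N(CH3)2) but the nitrogen has H0, not H2.
(C) contains a primary amino group (-NH2), which satisfies every atom and bond constraint.
(D) has an N-methylamino group (-NHCH3) but the nitrogen bears two carbons and only one H (H1), not H2.
So the answer is (C).

C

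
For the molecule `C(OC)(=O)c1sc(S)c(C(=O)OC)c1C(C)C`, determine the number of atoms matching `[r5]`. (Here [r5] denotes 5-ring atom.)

The query [r5] means: r5 matches atoms in a five-membered ring.
Check the 17 heavy atoms by environment: 1× s (aromatic, in 5-ring) → match; 4× c (aromatic, in 5-ring) → match; 1× S (acyclic) → no; 7× C (acyclic) → no; 4× O (acyclic) → no.
Summing the matching environments: 1 + 4 = 5 matching atoms.

5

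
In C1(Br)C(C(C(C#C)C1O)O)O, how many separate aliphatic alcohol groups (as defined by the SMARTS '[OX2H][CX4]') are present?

3

[OX2H][CX4] is the SMARTS for an aliphatic alcohol: a hydroxyl oxygen bound to an sp3 (X4) carbon.
The molecule carries 3 separate instances of a hydroxyl group (-OH) meeting every constraint; each maps to a distinct set of atoms, giving 3 matches.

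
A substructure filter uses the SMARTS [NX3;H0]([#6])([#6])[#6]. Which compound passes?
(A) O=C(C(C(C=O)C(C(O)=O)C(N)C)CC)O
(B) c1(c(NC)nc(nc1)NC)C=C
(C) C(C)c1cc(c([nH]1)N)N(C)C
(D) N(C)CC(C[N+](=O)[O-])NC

C

[NX3;H0]([#6])([#6])[#6] describes a trivalent nitrogen with no H, bonded to three carbons (a tertiary amine).
(A) has a primary amino group (-NH2) but the nitrogen has H2, not H0 with three carbons.
(B) has an N-methylamino group (-NHCH3) but the nitrogen still has one H (H1), not H0.
(C) contains a dimethylamino group (-N(CH3)2), which satisfies every atom and bond constraint.
(D) has an N-methylamino group (-NHCH3) but the nitrogen still has one H (H1), not H0.
So the answer is (C).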